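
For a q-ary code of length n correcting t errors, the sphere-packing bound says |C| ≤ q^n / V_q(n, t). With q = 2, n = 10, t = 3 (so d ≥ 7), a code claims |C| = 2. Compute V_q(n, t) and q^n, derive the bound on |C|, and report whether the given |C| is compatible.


V_q(n, t) = 176, q^n = 1024, Hamming bound = 5, |C| = 2 ≤ bound (satisfied).

Step 1: Compute V_q(n, t) = Σ_{j=0}^3 C(n, j) (q−1)^j.
  j = 0: C(10,0)·(1)^0 = 1·1 = 1.
  j = 1: C(10,1)·(1)^1 = 10·1 = 10.
  j = 2: C(10,2)·(1)^2 = 45·1 = 45.
  j = 3: C(10,3)·(1)^3 = 120·1 = 120.
  V_q(n, t) = 1 + 10 + 45 + 120 = 176.
Step 2: q^n = 2^10 = 1024.
Step 3: Hamming bound ⌊q^n / V_q(n,t)⌋ = ⌊1024/176⌋ = 5.
Step 4: Compare |C| = 2 to 5: satisfied.
The claimed |C| lies below the Hamming bound.


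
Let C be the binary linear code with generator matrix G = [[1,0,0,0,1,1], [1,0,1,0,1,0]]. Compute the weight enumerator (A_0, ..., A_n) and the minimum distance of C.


Weight distribution: A_0 = 1, A_2 = 1, A_3 = 2. Minimum distance d = 2.

Enumerate all 2^2 = 4 messages m ∈ F_2^2.
For each, compute codeword c = mG in F_2^6, then tally its weight.
  m = 00 → c = 000000, weight = 0.
  m = 10 → c = 100011, weight = 3.
  m = 01 → c = 101010, weight = 3.
  m = 11 → c = 001001, weight = 2.
Tally weights:
  weight 0: 1 codewords.
  weight 2: 1 codewords.
  weight 3: 2 codewords.
Minimum distance d = smallest w > 0 with A_w > 0 = 2.
Sanity: Σ A_w = 4 = 2^2 = 4 ✓.


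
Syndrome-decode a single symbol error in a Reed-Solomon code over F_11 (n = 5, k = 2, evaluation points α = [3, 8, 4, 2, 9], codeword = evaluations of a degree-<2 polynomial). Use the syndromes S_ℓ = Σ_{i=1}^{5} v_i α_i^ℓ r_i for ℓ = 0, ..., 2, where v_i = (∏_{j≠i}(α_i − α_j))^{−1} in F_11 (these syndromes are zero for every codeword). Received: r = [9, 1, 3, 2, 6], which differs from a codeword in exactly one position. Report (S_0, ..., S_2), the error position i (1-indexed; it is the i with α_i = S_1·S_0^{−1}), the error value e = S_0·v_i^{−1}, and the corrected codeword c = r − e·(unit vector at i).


S = (6, 1, 2), error at position 4, error magnitude e = 9, c = [9, 1, 3, 4, 6].

Step 1: column multipliers v_i = (∏_{j≠i}(α_i − α_j))^{−1} mod 11.
  i = 1 (α = 3): (3−8)(3−4)(3−2)(3−9) = (−5)·(−1)·1·(−6) = −30 ≡ 3, so v_1 = 3^{−1} = 4 (mod 11).
  i = 2 (α = 8): (8−3)(8−4)(8−2)(8−9) = 5·4·6·(−1) = −120 ≡ 1, so v_2 = 1^{−1} = 1 (mod 11).
  i = 3 (α = 4): (4−3)(4−8)(4−2)(4−9) = 1·(−4)·2·(−5) = 40 ≡ 7, so v_3 = 7^{−1} = 8 (mod 11).
  i = 4 (α = 2): (2−3)(2−8)(2−4)(2−9) = (−1)·(−6)·(−2)·(−7) = 84 ≡ 7, so v_4 = 7^{−1} = 8 (mod 11).
  i = 5 (α = 9): (9−3)(9−8)(9−4)(9−2) = 6·1·5·7 = 210 ≡ 1, so v_5 = 1^{−1} = 1 (mod 11).
  v = [4, 1, 8, 8, 1].
Step 2: syndromes of r = [9, 1, 3, 2, 6] (all sums mod 11).
  S_0 = Σ v_i r_i = 4·9 + 1·1 + 8·3 + 8·2 + 1·6 = 83 ≡ 6.
  S_1 = Σ v_i α_i r_i = 4·3·9 + 1·8·1 + 8·4·3 + 8·2·2 + 1·9·6 = 298 ≡ 1.
  α_i^2 mod 11 = [9, 9, 5, 4, 4].
  S_2 = Σ v_i α_i^2 r_i = 4·9·9 + 1·9·1 + 8·5·3 + 8·4·2 + 1·4·6 = 541 ≡ 2.
  S = (6, 1, 2) ≠ 0, so r is not a codeword (an error is present).
Step 3: locate the error. For a single error e at position i, S_ℓ = v_i·e·α_i^ℓ, so α_err = S_1/S_0.
  S_0^{−1} = 6^{−1} = 2 (mod 11), so α_err = 1·2 = 2 ≡ 2 = α_4. Error position i = 4.
  Consistency check: S_2/S_1 = 2·1 = 2 ≡ 2 = α_err ✓ (single-error assumption holds).
Step 4: error magnitude e = S_0/v_4 = S_0·∏_{j≠4}(α_4 − α_j) = 6·7 = 42 ≡ 9 (mod 11).
Step 5: correct position 4: c_4 = r_4 − e = 2 − 9 ≡ 4 (mod 11). Hence c = [9, 1, 3, 4, 6].
  Check: interpolating c through the α_i gives m(x) = 5 + 5·x (degree < 2) with m(α_i) = c_i for every i, so c is indeed a codeword.


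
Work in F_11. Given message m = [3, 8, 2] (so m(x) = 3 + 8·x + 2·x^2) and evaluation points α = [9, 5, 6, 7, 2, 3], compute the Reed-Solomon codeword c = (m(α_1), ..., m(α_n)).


c = [6, 5, 2, 3, 5, 1]

Message polynomial: m(x) = 3 + 8·x + 2·x^2 (mod 11).
For each evaluation point α_i, compute m(α_i) mod 11:
  α_1 = 9: Horner steps 2 → 4 → 6, so m(9) = 6.
  α_2 = 5: Horner steps 2 → 7 → 5, so m(5) = 5.
  α_3 = 6: Horner steps 2 → 9 → 2, so m(6) = 2.
  α_4 = 7: Horner steps 2 → 0 → 3, so m(7) = 3.
  α_5 = 2: Horner steps 2 → 1 → 5, so m(2) = 5.
  α_6 = 3: Horner steps 2 → 3 → 1, so m(3) = 1.
Codeword c = [6, 5, 2, 3, 5, 1] ∈ F_11^6.


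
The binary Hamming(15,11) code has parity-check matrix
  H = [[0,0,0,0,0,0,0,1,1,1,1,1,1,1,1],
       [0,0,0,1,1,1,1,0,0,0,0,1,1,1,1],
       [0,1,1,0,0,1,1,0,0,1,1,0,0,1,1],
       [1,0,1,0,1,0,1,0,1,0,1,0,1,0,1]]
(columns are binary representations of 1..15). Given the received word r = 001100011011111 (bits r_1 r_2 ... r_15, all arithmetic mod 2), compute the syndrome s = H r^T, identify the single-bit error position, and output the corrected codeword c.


s = (1, 1, 0, 1)^T, error position = 13, corrected codeword c = 001100011011011

Compute s = H r^T mod 2 one row at a time:
  s_1 = 1 + 1 + 0 + 1 + 1 + 1 + 1 + 1 = 7 ≡ 1 (mod 2).
  s_2 = 1 + 0 + 0 + 0 + 1 + 1 + 1 + 1 = 5 ≡ 1 (mod 2).
  s_3 = 0 + 1 + 0 + 0 + 0 + 1 + 1 + 1 = 4 ≡ 0 (mod 2).
  s_4 = 0 + 1 + 0 + 0 + 1 + 1 + 1 + 1 = 5 ≡ 1 (mod 2).
s = (1, 1, 0, 1)^T — this equals column 13 of H (binary 1101), so error is at position 13.
Correct: flip bit 13 of r = 001100011011111 to get c = 001100011011011.


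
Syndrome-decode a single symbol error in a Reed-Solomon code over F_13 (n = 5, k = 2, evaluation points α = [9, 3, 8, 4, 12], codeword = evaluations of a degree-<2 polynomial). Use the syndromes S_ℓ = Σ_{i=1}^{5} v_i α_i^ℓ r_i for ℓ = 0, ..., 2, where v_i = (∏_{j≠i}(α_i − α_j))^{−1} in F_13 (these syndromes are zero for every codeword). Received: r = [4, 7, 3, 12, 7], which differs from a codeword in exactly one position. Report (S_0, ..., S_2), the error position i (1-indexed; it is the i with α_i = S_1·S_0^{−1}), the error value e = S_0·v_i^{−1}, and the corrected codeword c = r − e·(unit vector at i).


S = (10, 4, 12), error at position 2, error magnitude e = 9, c = [4, 11, 3, 12, 7].

Step 1: column multipliers v_i = (∏_{j≠i}(α_i − α_j))^{−1} mod 13.
  i = 1 (α = 9): (9−3)(9−8)(9−4)(9−12) = 6·1·5·(−3) = −90 ≡ 1, so v_1 = 1^{−1} = 1 (mod 13).
  i = 2 (α = 3): (3−9)(3−8)(3−4)(3−12) = (−6)·(−5)·(−1)·(−9) = 270 ≡ 10, so v_2 = 10^{−1} = 4 (mod 13).
  i = 3 (α = 8): (8−9)(8−3)(8−4)(8−12) = (−1)·5·4·(−4) = 80 ≡ 2, so v_3 = 2^{−1} = 7 (mod 13).
  i = 4 (α = 4): (4−9)(4−3)(4−8)(4−12) = (−5)·1·(−4)·(−8) = −160 ≡ 9, so v_4 = 9^{−1} = 3 (mod 13).
  i = 5 (α = 12): (12−9)(12−3)(12−8)(12−4) = 3·9·4·8 = 864 ≡ 6, so v_5 = 6^{−1} = 11 (mod 13).
  v = [1, 4, 7, 3, 11].
Step 2: syndromes of r = [4, 7, 3, 12, 7] (all sums mod 13).
  S_0 = Σ v_i r_i = 1·4 + 4·7 + 7·3 + 3·12 + 11·7 = 166 ≡ 10.
  S_1 = Σ v_i α_i r_i = 1·9·4 + 4·3·7 + 7·8·3 + 3·4·12 + 11·12·7 = 1356 ≡ 4.
  α_i^2 mod 13 = [3, 9, 12, 3, 1].
  S_2 = Σ v_i α_i^2 r_i = 1·3·4 + 4·9·7 + 7·12·3 + 3·3·12 + 11·1·7 = 701 ≡ 12.
  S = (10, 4, 12) ≠ 0, so r is not a codeword (an error is present).
Step 3: locate the error. For a single error e at position i, S_ℓ = v_i·e·α_i^ℓ, so α_err = S_1/S_0.
  S_0^{−1} = 10^{−1} = 4 (mod 13), so α_err = 4·4 = 16 ≡ 3 = α_2. Error position i = 2.
  Consistency check: S_2/S_1 = 12·10 = 120 ≡ 3 = α_err ✓ (single-error assumption holds).
Step 4: error magnitude e = S_0/v_2 = S_0·∏_{j≠2}(α_2 − α_j) = 10·10 = 100 ≡ 9 (mod 13).
Step 5: correct position 2: c_2 = r_2 − e = 7 − 9 ≡ 11 (mod 13). Hence c = [4, 11, 3, 12, 7].
  Check: interpolating c through the α_i gives m(x) = 8 + 1·x (degree < 2) with m(α_i) = c_i for every i, so c is indeed a codeword.


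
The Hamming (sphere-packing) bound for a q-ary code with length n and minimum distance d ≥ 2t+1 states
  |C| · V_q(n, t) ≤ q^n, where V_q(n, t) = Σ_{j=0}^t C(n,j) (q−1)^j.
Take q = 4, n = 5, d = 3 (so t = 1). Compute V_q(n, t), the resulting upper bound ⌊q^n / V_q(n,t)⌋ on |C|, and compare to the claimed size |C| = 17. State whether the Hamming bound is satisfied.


V_q(n, t) = 16, q^n = 1024, Hamming bound = 64, |C| = 17 ≤ bound (satisfied).

Step 1: Compute V_q(n, t) = Σ_{j=0}^1 C(n, j) (q−1)^j.
  j = 0: C(5,0)·(3)^0 = 1·1 = 1.
  j = 1: C(5,1)·(3)^1 = 5·3 = 15.
  V_q(n, t) = 1 + 15 = 16.
Step 2: q^n = 4^5 = 1024.
Step 3: Hamming bound ⌊q^n / V_q(n,t)⌋ = ⌊1024/16⌋ = 64.
Step 4: Compare |C| = 17 to 64: satisfied.
The claimed |C| lies below the Hamming bound.


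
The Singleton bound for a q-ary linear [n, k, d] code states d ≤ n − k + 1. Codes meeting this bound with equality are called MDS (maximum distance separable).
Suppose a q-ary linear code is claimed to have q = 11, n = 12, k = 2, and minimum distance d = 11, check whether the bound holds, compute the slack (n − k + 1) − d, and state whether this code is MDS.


Singleton RHS = n − k + 1 = 11, slack = 0, bound satisfied, MDS.

Singleton bound: d ≤ n − k + 1.
Here n = 12, k = 2, so n − k + 1 = 11.
Given d = 11, check d ≤ 11: YES.
Slack = (n − k + 1) − d = 0.
The code is MDS (slack = 0).
Description: the claimed parameters are [12, 2, 11]_11; such a code would be MDS (meets Singleton bound).


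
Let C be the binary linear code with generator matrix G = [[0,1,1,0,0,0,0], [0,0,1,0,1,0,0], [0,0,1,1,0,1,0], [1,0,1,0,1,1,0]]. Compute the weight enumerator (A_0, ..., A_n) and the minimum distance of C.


Weight distribution: A_0 = 1, A_2 = 4, A_3 = 6, A_4 = 3, A_5 = 2. Minimum distance d = 2.

Enumerate all 2^4 = 16 messages m ∈ F_2^4.
For each, compute codeword c = mG in F_2^7, then tally its weight.
  m = 0000 → c = 0000000, weight = 0.
  m = 1000 → c = 0110000, weight = 2.
  m = 0100 → c = 0010100, weight = 2.
  m = 1100 → c = 0100100, weight = 2.
  m = 0010 → c = 0011010, weight = 3.
  m = 1010 → c = 0101010, weight = 3.
  m = 0110 → c = 0001110, weight = 3.
  m = 1110 → c = 0111110, weight = 5.
  m = 0001 → c = 1010110, weight = 4.
  m = 1001 → c = 1100110, weight = 4.
  m = 0101 → c = 1000010, weight = 2.
  m = 1101 → c = 1110010, weight = 4.
  m = 0011 → c = 1001100, weight = 3.
  m = 1011 → c = 1111100, weight = 5.
  m = 0111 → c = 1011000, weight = 3.
  m = 1111 → c = 1101000, weight = 3.
Tally weights:
  weight 0: 1 codewords.
  weight 2: 4 codewords.
  weight 3: 6 codewords.
  weight 4: 3 codewords.
  weight 5: 2 codewords.
Minimum distance d = smallest w > 0 with A_w > 0 = 2.
Sanity: Σ A_w = 16 = 2^4 = 16 ✓.


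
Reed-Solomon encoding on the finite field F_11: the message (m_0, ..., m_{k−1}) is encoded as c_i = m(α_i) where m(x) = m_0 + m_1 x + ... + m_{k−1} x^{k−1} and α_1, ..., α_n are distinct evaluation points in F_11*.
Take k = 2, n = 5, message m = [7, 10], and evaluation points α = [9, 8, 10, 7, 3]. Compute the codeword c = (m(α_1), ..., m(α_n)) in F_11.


c = [9, 10, 8, 0, 4]

Message polynomial: m(x) = 7 + 10·x (mod 11).
For each evaluation point α_i, compute m(α_i) mod 11:
  α_1 = 9: Horner steps 10 → 9, so m(9) = 9.
  α_2 = 8: Horner steps 10 → 10, so m(8) = 10.
  α_3 = 10: Horner steps 10 → 8, so m(10) = 8.
  α_4 = 7: Horner steps 10 → 0, so m(7) = 0.
  α_5 = 3: Horner steps 10 → 4, so m(3) = 4.
Codeword c = [9, 10, 8, 0, 4] ∈ F_11^5.


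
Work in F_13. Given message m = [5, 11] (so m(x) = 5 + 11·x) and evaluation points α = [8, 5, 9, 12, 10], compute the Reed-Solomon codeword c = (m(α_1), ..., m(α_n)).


c = [2, 8, 0, 7, 11]

Message polynomial: m(x) = 5 + 11·x (mod 13).
For each evaluation point α_i, compute m(α_i) mod 13:
  α_1 = 8: Horner steps 11 → 2, so m(8) = 2.
  α_2 = 5: Horner steps 11 → 8, so m(5) = 8.
  α_3 = 9: Horner steps 11 → 0, so m(9) = 0.
  α_4 = 12: Horner steps 11 → 7, so m(12) = 7.
  α_5 = 10: Horner steps 11 → 11, so m(10) = 11.
Codeword c = [2, 8, 0, 7, 11] ∈ F_13^5.


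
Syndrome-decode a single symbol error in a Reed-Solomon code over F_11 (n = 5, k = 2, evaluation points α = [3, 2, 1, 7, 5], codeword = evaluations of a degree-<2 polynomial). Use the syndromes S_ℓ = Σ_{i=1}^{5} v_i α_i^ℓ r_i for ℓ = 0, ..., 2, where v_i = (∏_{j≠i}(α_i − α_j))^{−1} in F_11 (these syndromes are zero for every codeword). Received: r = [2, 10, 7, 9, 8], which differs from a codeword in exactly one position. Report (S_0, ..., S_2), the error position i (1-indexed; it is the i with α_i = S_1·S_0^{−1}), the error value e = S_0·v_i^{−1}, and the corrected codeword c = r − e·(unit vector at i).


S = (8, 1, 7), error at position 4, error magnitude e = 6, c = [2, 10, 7, 3, 8].

Step 1: column multipliers v_i = (∏_{j≠i}(α_i − α_j))^{−1} mod 11.
  i = 1 (α = 3): (3−2)(3−1)(3−7)(3−5) = 1·2·(−4)·(−2) = 16 ≡ 5, so v_1 = 5^{−1} = 9 (mod 11).
  i = 2 (α = 2): (2−3)(2−1)(2−7)(2−5) = (−1)·1·(−5)·(−3) = −15 ≡ 7, so v_2 = 7^{−1} = 8 (mod 11).
  i = 3 (α = 1): (1−3)(1−2)(1−7)(1−5) = (−2)·(−1)·(−6)·(−4) = 48 ≡ 4, so v_3 = 4^{−1} = 3 (mod 11).
  i = 4 (α = 7): (7−3)(7−2)(7−1)(7−5) = 4·5·6·2 = 240 ≡ 9, so v_4 = 9^{−1} = 5 (mod 11).
  i = 5 (α = 5): (5−3)(5−2)(5−1)(5−7) = 2·3·4·(−2) = −48 ≡ 7, so v_5 = 7^{−1} = 8 (mod 11).
  v = [9, 8, 3, 5, 8].
Step 2: syndromes of r = [2, 10, 7, 9, 8] (all sums mod 11).
  S_0 = Σ v_i r_i = 9·2 + 8·10 + 3·7 + 5·9 + 8·8 = 228 ≡ 8.
  S_1 = Σ v_i α_i r_i = 9·3·2 + 8·2·10 + 3·1·7 + 5·7·9 + 8·5·8 = 870 ≡ 1.
  α_i^2 mod 11 = [9, 4, 1, 5, 3].
  S_2 = Σ v_i α_i^2 r_i = 9·9·2 + 8·4·10 + 3·1·7 + 5·5·9 + 8·3·8 = 920 ≡ 7.
  S = (8, 1, 7) ≠ 0, so r is not a codeword (an error is present).
Step 3: locate the error. For a single error e at position i, S_ℓ = v_i·e·α_i^ℓ, so α_err = S_1/S_0.
  S_0^{−1} = 8^{−1} = 7 (mod 11), so α_err = 1·7 = 7 ≡ 7 = α_4. Error position i = 4.
  Consistency check: S_2/S_1 = 7·1 = 7 ≡ 7 = α_err ✓ (single-error assumption holds).
Step 4: error magnitude e = S_0/v_4 = S_0·∏_{j≠4}(α_4 − α_j) = 8·9 = 72 ≡ 6 (mod 11).
Step 5: correct position 4: c_4 = r_4 − e = 9 − 6 ≡ 3 (mod 11). Hence c = [2, 10, 7, 3, 8].
  Check: interpolating c through the α_i gives m(x) = 4 + 3·x (degree < 2) with m(α_i) = c_i for every i, so c is indeed a codeword.


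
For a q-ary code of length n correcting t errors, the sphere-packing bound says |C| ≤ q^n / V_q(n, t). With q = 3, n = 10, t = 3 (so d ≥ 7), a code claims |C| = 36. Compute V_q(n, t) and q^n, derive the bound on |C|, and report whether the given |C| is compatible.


V_q(n, t) = 1161, q^n = 59049, Hamming bound = 50, |C| = 36 ≤ bound (satisfied).

Step 1: Compute V_q(n, t) = Σ_{j=0}^3 C(n, j) (q−1)^j.
  j = 0: C(10,0)·(2)^0 = 1·1 = 1.
  j = 1: C(10,1)·(2)^1 = 10·2 = 20.
  j = 2: C(10,2)·(2)^2 = 45·4 = 180.
  j = 3: C(10,3)·(2)^3 = 120·8 = 960.
  V_q(n, t) = 1 + 20 + 180 + 960 = 1161.
Step 2: q^n = 3^10 = 59049.
Step 3: Hamming bound ⌊q^n / V_q(n,t)⌋ = ⌊59049/1161⌋ = 50.
Step 4: Compare |C| = 36 to 50: satisfied.
The claimed |C| lies below the Hamming bound.


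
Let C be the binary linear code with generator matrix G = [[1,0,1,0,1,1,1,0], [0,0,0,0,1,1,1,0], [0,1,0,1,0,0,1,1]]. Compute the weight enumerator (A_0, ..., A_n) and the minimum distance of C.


Weight distribution: A_0 = 1, A_2 = 1, A_3 = 1, A_4 = 1, A_5 = 2, A_6 = 1, A_7 = 1. Minimum distance d = 2.

Enumerate all 2^3 = 8 messages m ∈ F_2^3.
For each, compute codeword c = mG in F_2^8, then tally its weight.
  m = 000 → c = 00000000, weight = 0.
  m = 100 → c = 10101110, weight = 5.
  m = 010 → c = 00001110, weight = 3.
  m = 110 → c = 10100000, weight = 2.
  m = 001 → c = 01010011, weight = 4.
  m = 101 → c = 11111101, weight = 7.
  m = 011 → c = 01011101, weight = 5.
  m = 111 → c = 11110011, weight = 6.
Tally weights:
  weight 0: 1 codewords.
  weight 2: 1 codewords.
  weight 3: 1 codewords.
  weight 4: 1 codewords.
  weight 5: 2 codewords.
  weight 6: 1 codewords.
  weight 7: 1 codewords.
Minimum distance d = smallest w > 0 with A_w > 0 = 2.
Sanity: Σ A_w = 8 = 2^3 = 8 ✓.


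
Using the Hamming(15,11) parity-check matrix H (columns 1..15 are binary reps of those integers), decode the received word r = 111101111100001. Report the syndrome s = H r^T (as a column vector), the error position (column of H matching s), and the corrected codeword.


s = (0, 0, 0, 1)^T, error position = 1, corrected codeword c = 011101111100001

Compute s = H r^T mod 2 one row at a time:
  s_1 = 1 + 1 + 1 + 0 + 0 + 0 + 0 + 1 = 4 ≡ 0 (mod 2).
  s_2 = 1 + 0 + 1 + 1 + 0 + 0 + 0 + 1 = 4 ≡ 0 (mod 2).
  s_3 = 1 + 1 + 1 + 1 + 1 + 0 + 0 + 1 = 6 ≡ 0 (mod 2).
  s_4 = 1 + 1 + 0 + 1 + 1 + 0 + 0 + 1 = 5 ≡ 1 (mod 2).
s = (0, 0, 0, 1)^T — this equals column 1 of H (binary 0001), so error is at position 1.
Correct: flip bit 1 of r = 111101111100001 to get c = 011101111100001.


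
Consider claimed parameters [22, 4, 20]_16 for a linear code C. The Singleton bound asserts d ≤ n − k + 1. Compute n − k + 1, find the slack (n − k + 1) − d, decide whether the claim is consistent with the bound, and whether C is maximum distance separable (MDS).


Singleton RHS = n − k + 1 = 19, slack = -1, bound violated (no such code; not MDS).

Singleton bound: d ≤ n − k + 1.
Here n = 22, k = 4, so n − k + 1 = 19.
Given d = 20, check d ≤ 19: NO.
Slack = (n − k + 1) − d = -1.
The slack is negative: d = 20 exceeds n − k + 1 = 19 by 1, so the Singleton bound is violated and no linear [22, 4, 20]_16 code can exist. In particular it is not MDS (MDS requires d = n − k + 1 exactly).
Description: the claimed parameters are [22, 4, 20]_16; such a code would be impossible (violates the Singleton bound).


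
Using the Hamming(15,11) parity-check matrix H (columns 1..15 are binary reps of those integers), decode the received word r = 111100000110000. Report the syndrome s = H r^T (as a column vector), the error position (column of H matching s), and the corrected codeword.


s = (0, 1, 0, 1)^T, error position = 5, corrected codeword c = 111110000110000

Compute s = H r^T mod 2 one row at a time:
  s_1 = 0 + 0 + 1 + 1 + 0 + 0 + 0 + 0 = 2 ≡ 0 (mod 2).
  s_2 = 1 + 0 + 0 + 0 + 0 + 0 + 0 + 0 = 1 ≡ 1 (mod 2).
  s_3 = 1 + 1 + 0 + 0 + 1 + 1 + 0 + 0 = 4 ≡ 0 (mod 2).
  s_4 = 1 + 1 + 0 + 0 + 0 + 1 + 0 + 0 = 3 ≡ 1 (mod 2).
s = (0, 1, 0, 1)^T — this equals column 5 of H (binary 0101), so error is at position 5.
Correct: flip bit 5 of r = 111100000110000 to get c = 111110000110000.


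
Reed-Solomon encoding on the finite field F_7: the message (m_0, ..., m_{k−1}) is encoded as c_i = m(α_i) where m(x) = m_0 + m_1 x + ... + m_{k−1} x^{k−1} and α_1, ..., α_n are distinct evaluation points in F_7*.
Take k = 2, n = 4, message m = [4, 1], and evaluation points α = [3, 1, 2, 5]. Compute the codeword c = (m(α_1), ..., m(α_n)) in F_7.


c = [0, 5, 6, 2]

Message polynomial: m(x) = 4 + 1·x (mod 7).
For each evaluation point α_i, compute m(α_i) mod 7:
  α_1 = 3: Horner steps 1 → 0, so m(3) = 0.
  α_2 = 1: Horner steps 1 → 5, so m(1) = 5.
  α_3 = 2: Horner steps 1 → 6, so m(2) = 6.
  α_4 = 5: Horner steps 1 → 2, so m(5) = 2.
Codeword c = [0, 5, 6, 2] ∈ F_7^4.


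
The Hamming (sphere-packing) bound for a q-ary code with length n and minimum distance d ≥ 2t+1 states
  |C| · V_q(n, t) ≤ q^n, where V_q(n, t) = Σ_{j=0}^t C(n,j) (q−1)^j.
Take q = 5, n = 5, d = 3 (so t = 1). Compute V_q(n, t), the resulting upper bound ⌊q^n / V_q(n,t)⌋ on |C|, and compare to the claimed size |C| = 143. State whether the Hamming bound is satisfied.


V_q(n, t) = 21, q^n = 3125, Hamming bound = 148, |C| = 143 ≤ bound (satisfied).

Step 1: Compute V_q(n, t) = Σ_{j=0}^1 C(n, j) (q−1)^j.
  j = 0: C(5,0)·(4)^0 = 1·1 = 1.
  j = 1: C(5,1)·(4)^1 = 5·4 = 20.
  V_q(n, t) = 1 + 20 = 21.
Step 2: q^n = 5^5 = 3125.
Step 3: Hamming bound ⌊q^n / V_q(n,t)⌋ = ⌊3125/21⌋ = 148.
Step 4: Compare |C| = 143 to 148: satisfied.
The claimed |C| lies below the Hamming bound.


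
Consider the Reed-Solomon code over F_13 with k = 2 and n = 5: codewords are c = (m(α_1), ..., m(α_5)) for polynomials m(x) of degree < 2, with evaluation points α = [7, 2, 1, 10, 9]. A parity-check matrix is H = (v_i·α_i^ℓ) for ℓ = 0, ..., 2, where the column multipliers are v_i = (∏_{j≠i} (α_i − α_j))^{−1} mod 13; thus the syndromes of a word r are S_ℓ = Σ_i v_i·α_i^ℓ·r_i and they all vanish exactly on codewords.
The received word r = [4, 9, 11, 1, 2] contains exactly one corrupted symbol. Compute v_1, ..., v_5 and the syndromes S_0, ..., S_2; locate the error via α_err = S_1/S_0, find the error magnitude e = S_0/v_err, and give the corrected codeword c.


S = (9, 9, 9), error at position 3, error magnitude e = 1, c = [4, 9, 10, 1, 2].

Step 1: column multipliers v_i = (∏_{j≠i}(α_i − α_j))^{−1} mod 13.
  i = 1 (α = 7): (7−2)(7−1)(7−10)(7−9) = 5·6·(−3)·(−2) = 180 ≡ 11, so v_1 = 11^{−1} = 6 (mod 13).
  i = 2 (α = 2): (2−7)(2−1)(2−10)(2−9) = (−5)·1·(−8)·(−7) = −280 ≡ 6, so v_2 = 6^{−1} = 11 (mod 13).
  i = 3 (α = 1): (1−7)(1−2)(1−10)(1−9) = (−6)·(−1)·(−9)·(−8) = 432 ≡ 3, so v_3 = 3^{−1} = 9 (mod 13).
  i = 4 (α = 10): (10−7)(10−2)(10−1)(10−9) = 3·8·9·1 = 216 ≡ 8, so v_4 = 8^{−1} = 5 (mod 13).
  i = 5 (α = 9): (9−7)(9−2)(9−1)(9−10) = 2·7·8·(−1) = −112 ≡ 5, so v_5 = 5^{−1} = 8 (mod 13).
  v = [6, 11, 9, 5, 8].
Step 2: syndromes of r = [4, 9, 11, 1, 2] (all sums mod 13).
  S_0 = Σ v_i r_i = 6·4 + 11·9 + 9·11 + 5·1 + 8·2 = 243 ≡ 9.
  S_1 = Σ v_i α_i r_i = 6·7·4 + 11·2·9 + 9·1·11 + 5·10·1 + 8·9·2 = 659 ≡ 9.
  α_i^2 mod 13 = [10, 4, 1, 9, 3].
  S_2 = Σ v_i α_i^2 r_i = 6·10·4 + 11·4·9 + 9·1·11 + 5·9·1 + 8·3·2 = 828 ≡ 9.
  S = (9, 9, 9) ≠ 0, so r is not a codeword (an error is present).
Step 3: locate the error. For a single error e at position i, S_ℓ = v_i·e·α_i^ℓ, so α_err = S_1/S_0.
  S_0^{−1} = 9^{−1} = 3 (mod 13), so α_err = 9·3 = 27 ≡ 1 = α_3. Error position i = 3.
  Consistency check: S_2/S_1 = 9·3 = 27 ≡ 1 = α_err ✓ (single-error assumption holds).
Step 4: error magnitude e = S_0/v_3 = S_0·∏_{j≠3}(α_3 − α_j) = 9·3 = 27 ≡ 1 (mod 13).
Step 5: correct position 3: c_3 = r_3 − e = 11 − 1 ≡ 10 (mod 13). Hence c = [4, 9, 10, 1, 2].
  Check: interpolating c through the α_i gives m(x) = 11 + 12·x (degree < 2) with m(α_i) = c_i for every i, so c is indeed a codeword.


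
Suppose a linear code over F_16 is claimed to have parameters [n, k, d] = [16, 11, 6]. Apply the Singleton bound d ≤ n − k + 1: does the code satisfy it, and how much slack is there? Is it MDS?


Singleton RHS = n − k + 1 = 6, slack = 0, bound satisfied, MDS.

Singleton bound: d ≤ n − k + 1.
Here n = 16, k = 11, so n − k + 1 = 6.
Given d = 6, check d ≤ 6: YES.
Slack = (n − k + 1) − d = 0.
The code is MDS (slack = 0).
Description: the claimed parameters are [16, 11, 6]_16; such a code would be MDS (meets Singleton bound).


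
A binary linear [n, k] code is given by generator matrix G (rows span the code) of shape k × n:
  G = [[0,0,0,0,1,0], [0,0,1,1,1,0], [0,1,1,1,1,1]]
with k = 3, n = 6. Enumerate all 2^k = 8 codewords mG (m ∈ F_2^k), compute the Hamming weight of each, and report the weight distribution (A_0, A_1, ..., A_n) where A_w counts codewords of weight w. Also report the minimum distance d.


Weight distribution: A_0 = 1, A_1 = 1, A_2 = 2, A_3 = 2, A_4 = 1, A_5 = 1. Minimum distance d = 1.

Enumerate all 2^3 = 8 messages m ∈ F_2^3.
For each, compute codeword c = mG in F_2^6, then tally its weight.
  m = 000 → c = 000000, weight = 0.
  m = 100 → c = 000010, weight = 1.
  m = 010 → c = 001110, weight = 3.
  m = 110 → c = 001100, weight = 2.
  m = 001 → c = 011111, weight = 5.
  m = 101 → c = 011101, weight = 4.
  m = 011 → c = 010001, weight = 2.
  m = 111 → c = 010011, weight = 3.
Tally weights:
  weight 0: 1 codewords.
  weight 1: 1 codewords.
  weight 2: 2 codewords.
  weight 3: 2 codewords.
  weight 4: 1 codewords.
  weight 5: 1 codewords.
Minimum distance d = smallest w > 0 with A_w > 0 = 1.
Sanity: Σ A_w = 8 = 2^3 = 8 ✓.


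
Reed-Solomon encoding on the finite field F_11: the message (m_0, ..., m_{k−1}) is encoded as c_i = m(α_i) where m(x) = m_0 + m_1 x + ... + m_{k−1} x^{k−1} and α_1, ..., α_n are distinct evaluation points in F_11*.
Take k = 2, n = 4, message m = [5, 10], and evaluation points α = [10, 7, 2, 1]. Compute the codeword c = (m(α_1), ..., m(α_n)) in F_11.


c = [6, 9, 3, 4]

Message polynomial: m(x) = 5 + 10·x (mod 11).
For each evaluation point α_i, compute m(α_i) mod 11:
  α_1 = 10: Horner steps 10 → 6, so m(10) = 6.
  α_2 = 7: Horner steps 10 → 9, so m(7) = 9.
  α_3 = 2: Horner steps 10 → 3, so m(2) = 3.
  α_4 = 1: Horner steps 10 → 4, so m(1) = 4.
Codeword c = [6, 9, 3, 4] ∈ F_11^4.


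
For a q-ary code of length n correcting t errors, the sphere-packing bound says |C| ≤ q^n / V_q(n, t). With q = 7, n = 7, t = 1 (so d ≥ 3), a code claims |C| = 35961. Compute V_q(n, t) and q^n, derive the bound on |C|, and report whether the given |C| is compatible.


V_q(n, t) = 43, q^n = 823543, Hamming bound = 19152, |C| = 35961 > bound (violated).

Step 1: Compute V_q(n, t) = Σ_{j=0}^1 C(n, j) (q−1)^j.
  j = 0: C(7,0)·(6)^0 = 1·1 = 1.
  j = 1: C(7,1)·(6)^1 = 7·6 = 42.
  V_q(n, t) = 1 + 42 = 43.
Step 2: q^n = 7^7 = 823543.
Step 3: Hamming bound ⌊q^n / V_q(n,t)⌋ = ⌊823543/43⌋ = 19152.
Step 4: Compare |C| = 35961 to 19152: violated.
The claimed |C| lies above the Hamming bound, so no 7-ary code of length 7 with d ≥ 3 can have 35961 codewords.


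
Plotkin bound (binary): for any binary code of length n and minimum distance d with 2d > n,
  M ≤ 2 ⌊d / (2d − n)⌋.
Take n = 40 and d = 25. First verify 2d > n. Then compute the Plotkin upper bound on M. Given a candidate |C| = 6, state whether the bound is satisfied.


Plotkin bound M ≤ 4; given |C| = 6 > bound (violated).

Check applicability: 2d = 50, n = 40.
2d − n = 10 > 0, so Plotkin applies.
Compute d/(2d−n) = 25/10 ≈ 2.5000.
⌊d/(2d−n)⌋ = 2.
Plotkin bound: M ≤ 2·2 = 4.
Given |C| = 6, check: VIOLATED.
This |C| is above the Plotkin bound, so no binary code with n = 40, d = 25 and 6 codewords exists.


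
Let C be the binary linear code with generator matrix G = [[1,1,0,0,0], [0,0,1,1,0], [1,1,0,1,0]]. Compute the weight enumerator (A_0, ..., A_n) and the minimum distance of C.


Weight distribution: A_0 = 1, A_1 = 2, A_2 = 2, A_3 = 2, A_4 = 1. Minimum distance d = 1.

Enumerate all 2^3 = 8 messages m ∈ F_2^3.
For each, compute codeword c = mG in F_2^5, then tally its weight.
  m = 000 → c = 00000, weight = 0.
  m = 100 → c = 11000, weight = 2.
  m = 010 → c = 00110, weight = 2.
  m = 110 → c = 11110, weight = 4.
  m = 001 → c = 11010, weight = 3.
  m = 101 → c = 00010, weight = 1.
  m = 011 → c = 11100, weight = 3.
  m = 111 → c = 00100, weight = 1.
Tally weights:
  weight 0: 1 codewords.
  weight 1: 2 codewords.
  weight 2: 2 codewords.
  weight 3: 2 codewords.
  weight 4: 1 codewords.
Minimum distance d = smallest w > 0 with A_w > 0 = 1.
Sanity: Σ A_w = 8 = 2^3 = 8 ✓.


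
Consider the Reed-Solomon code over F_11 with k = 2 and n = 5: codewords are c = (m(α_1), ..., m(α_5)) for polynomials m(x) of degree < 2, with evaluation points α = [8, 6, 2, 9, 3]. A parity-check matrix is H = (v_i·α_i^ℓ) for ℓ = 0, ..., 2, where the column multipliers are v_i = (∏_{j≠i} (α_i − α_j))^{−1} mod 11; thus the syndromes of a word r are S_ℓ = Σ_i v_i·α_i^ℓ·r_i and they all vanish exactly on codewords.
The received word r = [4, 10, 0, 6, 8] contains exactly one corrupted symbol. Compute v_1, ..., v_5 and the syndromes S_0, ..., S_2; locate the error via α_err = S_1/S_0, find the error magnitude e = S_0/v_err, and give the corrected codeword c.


S = (1, 9, 4), error at position 4, error magnitude e = 5, c = [4, 10, 0, 1, 8].

Step 1: column multipliers v_i = (∏_{j≠i}(α_i − α_j))^{−1} mod 11.
  i = 1 (α = 8): (8−6)(8−2)(8−9)(8−3) = 2·6·(−1)·5 = −60 ≡ 6, so v_1 = 6^{−1} = 2 (mod 11).
  i = 2 (α = 6): (6−8)(6−2)(6−9)(6−3) = (−2)·4·(−3)·3 = 72 ≡ 6, so v_2 = 6^{−1} = 2 (mod 11).
  i = 3 (α = 2): (2−8)(2−6)(2−9)(2−3) = (−6)·(−4)·(−7)·(−1) = 168 ≡ 3, so v_3 = 3^{−1} = 4 (mod 11).
  i = 4 (α = 9): (9−8)(9−6)(9−2)(9−3) = 1·3·7·6 = 126 ≡ 5, so v_4 = 5^{−1} = 9 (mod 11).
  i = 5 (α = 3): (3−8)(3−6)(3−2)(3−9) = (−5)·(−3)·1·(−6) = −90 ≡ 9, so v_5 = 9^{−1} = 5 (mod 11).
  v = [2, 2, 4, 9, 5].
Step 2: syndromes of r = [4, 10, 0, 6, 8] (all sums mod 11).
  S_0 = Σ v_i r_i = 2·4 + 2·10 + 4·0 + 9·6 + 5·8 = 122 ≡ 1.
  S_1 = Σ v_i α_i r_i = 2·8·4 + 2·6·10 + 4·2·0 + 9·9·6 + 5·3·8 = 790 ≡ 9.
  α_i^2 mod 11 = [9, 3, 4, 4, 9].
  S_2 = Σ v_i α_i^2 r_i = 2·9·4 + 2·3·10 + 4·4·0 + 9·4·6 + 5·9·8 = 708 ≡ 4.
  S = (1, 9, 4) ≠ 0, so r is not a codeword (an error is present).
Step 3: locate the error. For a single error e at position i, S_ℓ = v_i·e·α_i^ℓ, so α_err = S_1/S_0.
  S_0^{−1} = 1^{−1} = 1 (mod 11), so α_err = 9·1 = 9 ≡ 9 = α_4. Error position i = 4.
  Consistency check: S_2/S_1 = 4·5 = 20 ≡ 9 = α_err ✓ (single-error assumption holds).
Step 4: error magnitude e = S_0/v_4 = S_0·∏_{j≠4}(α_4 − α_j) = 1·5 = 5 ≡ 5 (mod 11).
Step 5: correct position 4: c_4 = r_4 − e = 6 − 5 ≡ 1 (mod 11). Hence c = [4, 10, 0, 1, 8].
  Check: interpolating c through the α_i gives m(x) = 6 + 8·x (degree < 2) with m(α_i) = c_i for every i, so c is indeed a codeword.


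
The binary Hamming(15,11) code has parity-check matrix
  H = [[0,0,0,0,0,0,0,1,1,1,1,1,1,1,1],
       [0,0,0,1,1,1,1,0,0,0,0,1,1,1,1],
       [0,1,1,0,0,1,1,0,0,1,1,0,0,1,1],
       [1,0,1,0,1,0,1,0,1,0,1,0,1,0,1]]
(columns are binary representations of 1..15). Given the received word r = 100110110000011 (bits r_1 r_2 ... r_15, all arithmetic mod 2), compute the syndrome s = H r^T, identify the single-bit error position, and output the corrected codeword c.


s = (1, 1, 1, 0)^T, error position = 14, corrected codeword c = 100110110000001

Compute s = H r^T mod 2 one row at a time:
  s_1 = 1 + 0 + 0 + 0 + 0 + 0 + 1 + 1 = 3 ≡ 1 (mod 2).
  s_2 = 1 + 1 + 0 + 1 + 0 + 0 + 1 + 1 = 5 ≡ 1 (mod 2).
  s_3 = 0 + 0 + 0 + 1 + 0 + 0 + 1 + 1 = 3 ≡ 1 (mod 2).
  s_4 = 1 + 0 + 1 + 1 + 0 + 0 + 0 + 1 = 4 ≡ 0 (mod 2).
s = (1, 1, 1, 0)^T — this equals column 14 of H (binary 1110), so error is at position 14.
Correct: flip bit 14 of r = 100110110000011 to get c = 100110110000001.


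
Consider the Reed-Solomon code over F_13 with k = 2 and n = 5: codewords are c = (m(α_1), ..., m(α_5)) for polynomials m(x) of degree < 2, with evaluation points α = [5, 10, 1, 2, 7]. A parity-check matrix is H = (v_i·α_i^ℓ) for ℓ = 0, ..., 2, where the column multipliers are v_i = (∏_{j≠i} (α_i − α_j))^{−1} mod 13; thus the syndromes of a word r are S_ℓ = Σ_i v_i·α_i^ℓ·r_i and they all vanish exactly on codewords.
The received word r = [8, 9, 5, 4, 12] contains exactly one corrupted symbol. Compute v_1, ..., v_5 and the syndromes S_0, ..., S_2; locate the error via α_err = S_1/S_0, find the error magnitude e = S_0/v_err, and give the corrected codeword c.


S = (11, 3, 2), error at position 1, error magnitude e = 7, c = [1, 9, 5, 4, 12].

Step 1: column multipliers v_i = (∏_{j≠i}(α_i − α_j))^{−1} mod 13.
  i = 1 (α = 5): (5−10)(5−1)(5−2)(5−7) = (−5)·4·3·(−2) = 120 ≡ 3, so v_1 = 3^{−1} = 9 (mod 13).
  i = 2 (α = 10): (10−5)(10−1)(10−2)(10−7) = 5·9·8·3 = 1080 ≡ 1, so v_2 = 1^{−1} = 1 (mod 13).
  i = 3 (α = 1): (1−5)(1−10)(1−2)(1−7) = (−4)·(−9)·(−1)·(−6) = 216 ≡ 8, so v_3 = 8^{−1} = 5 (mod 13).
  i = 4 (α = 2): (2−5)(2−10)(2−1)(2−7) = (−3)·(−8)·1·(−5) = −120 ≡ 10, so v_4 = 10^{−1} = 4 (mod 13).
  i = 5 (α = 7): (7−5)(7−10)(7−1)(7−2) = 2·(−3)·6·5 = −180 ≡ 2, so v_5 = 2^{−1} = 7 (mod 13).
  v = [9, 1, 5, 4, 7].
Step 2: syndromes of r = [8, 9, 5, 4, 12] (all sums mod 13).
  S_0 = Σ v_i r_i = 9·8 + 1·9 + 5·5 + 4·4 + 7·12 = 206 ≡ 11.
  S_1 = Σ v_i α_i r_i = 9·5·8 + 1·10·9 + 5·1·5 + 4·2·4 + 7·7·12 = 1095 ≡ 3.
  α_i^2 mod 13 = [12, 9, 1, 4, 10].
  S_2 = Σ v_i α_i^2 r_i = 9·12·8 + 1·9·9 + 5·1·5 + 4·4·4 + 7·10·12 = 1874 ≡ 2.
  S = (11, 3, 2) ≠ 0, so r is not a codeword (an error is present).
Step 3: locate the error. For a single error e at position i, S_ℓ = v_i·e·α_i^ℓ, so α_err = S_1/S_0.
  S_0^{−1} = 11^{−1} = 6 (mod 13), so α_err = 3·6 = 18 ≡ 5 = α_1. Error position i = 1.
  Consistency check: S_2/S_1 = 2·9 = 18 ≡ 5 = α_err ✓ (single-error assumption holds).
Step 4: error magnitude e = S_0/v_1 = S_0·∏_{j≠1}(α_1 − α_j) = 11·3 = 33 ≡ 7 (mod 13).
Step 5: correct position 1: c_1 = r_1 − e = 8 − 7 ≡ 1 (mod 13). Hence c = [1, 9, 5, 4, 12].
  Check: interpolating c through the α_i gives m(x) = 6 + 12·x (degree < 2) with m(α_i) = c_i for every i, so c is indeed a codeword.


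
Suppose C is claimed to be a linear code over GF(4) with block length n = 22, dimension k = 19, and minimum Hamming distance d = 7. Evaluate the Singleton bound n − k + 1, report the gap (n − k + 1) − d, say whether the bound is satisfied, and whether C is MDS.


Singleton RHS = n − k + 1 = 4, slack = -3, bound violated (no such code; not MDS).

Singleton bound: d ≤ n − k + 1.
Here n = 22, k = 19, so n − k + 1 = 4.
Given d = 7, check d ≤ 4: NO.
Slack = (n − k + 1) − d = -3.
The slack is negative: d = 7 exceeds n − k + 1 = 4 by 3, so the Singleton bound is violated and no linear [22, 19, 7]_4 code can exist. In particular it is not MDS (MDS requires d = n − k + 1 exactly).
Description: the claimed parameters are [22, 19, 7]_4; such a code would be impossible (violates the Singleton bound).


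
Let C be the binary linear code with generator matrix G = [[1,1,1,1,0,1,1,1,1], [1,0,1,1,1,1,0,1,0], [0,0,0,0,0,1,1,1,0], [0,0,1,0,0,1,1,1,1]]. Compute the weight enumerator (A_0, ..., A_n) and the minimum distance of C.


Weight distribution: A_0 = 1, A_2 = 1, A_3 = 2, A_4 = 2, A_5 = 6, A_6 = 3, A_8 = 1. Minimum distance d = 2.

Enumerate all 2^4 = 16 messages m ∈ F_2^4.
For each, compute codeword c = mG in F_2^9, then tally its weight.
  m = 0000 → c = 000000000, weight = 0.
  m = 1000 → c = 111101111, weight = 8.
  m = 0100 → c = 101111010, weight = 6.
  m = 1100 → c = 010010101, weight = 4.
  m = 0010 → c = 000001110, weight = 3.
  m = 1010 → c = 111100001, weight = 5.
  m = 0110 → c = 101110100, weight = 5.
  m = 1110 → c = 010011011, weight = 5.
  m = 0001 → c = 001001111, weight = 5.
  m = 1001 → c = 110100000, weight = 3.
  m = 0101 → c = 100110101, weight = 5.
  m = 1101 → c = 011011010, weight = 5.
  m = 0011 → c = 001000001, weight = 2.
  m = 1011 → c = 110101110, weight = 6.
  m = 0111 → c = 100111011, weight = 6.
  m = 1111 → c = 011010100, weight = 4.
Tally weights:
  weight 0: 1 codewords.
  weight 2: 1 codewords.
  weight 3: 2 codewords.
  weight 4: 2 codewords.
  weight 5: 6 codewords.
  weight 6: 3 codewords.
  weight 8: 1 codewords.
Minimum distance d = smallest w > 0 with A_w > 0 = 2.
Sanity: Σ A_w = 16 = 2^4 = 16 ✓.


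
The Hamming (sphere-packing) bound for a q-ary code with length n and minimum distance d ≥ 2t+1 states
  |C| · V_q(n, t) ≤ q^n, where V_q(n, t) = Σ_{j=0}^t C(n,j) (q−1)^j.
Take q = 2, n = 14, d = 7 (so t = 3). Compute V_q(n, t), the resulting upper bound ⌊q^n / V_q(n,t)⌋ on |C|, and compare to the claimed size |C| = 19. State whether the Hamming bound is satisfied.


V_q(n, t) = 470, q^n = 16384, Hamming bound = 34, |C| = 19 ≤ bound (satisfied).

Step 1: Compute V_q(n, t) = Σ_{j=0}^3 C(n, j) (q−1)^j.
  j = 0: C(14,0)·(1)^0 = 1·1 = 1.
  j = 1: C(14,1)·(1)^1 = 14·1 = 14.
  j = 2: C(14,2)·(1)^2 = 91·1 = 91.
  j = 3: C(14,3)·(1)^3 = 364·1 = 364.
  V_q(n, t) = 1 + 14 + 91 + 364 = 470.
Step 2: q^n = 2^14 = 16384.
Step 3: Hamming bound ⌊q^n / V_q(n,t)⌋ = ⌊16384/470⌋ = 34.
Step 4: Compare |C| = 19 to 34: satisfied.
The claimed |C| lies below the Hamming bound.


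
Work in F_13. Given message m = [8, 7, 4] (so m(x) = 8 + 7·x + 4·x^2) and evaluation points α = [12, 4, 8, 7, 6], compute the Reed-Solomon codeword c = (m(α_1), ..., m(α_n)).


c = [5, 9, 8, 6, 12]

Message polynomial: m(x) = 8 + 7·x + 4·x^2 (mod 13).
For each evaluation point α_i, compute m(α_i) mod 13:
  α_1 = 12: Horner steps 4 → 3 → 5, so m(12) = 5.
  α_2 = 4: Horner steps 4 → 10 → 9, so m(4) = 9.
  α_3 = 8: Horner steps 4 → 0 → 8, so m(8) = 8.
  α_4 = 7: Horner steps 4 → 9 → 6, so m(7) = 6.
  α_5 = 6: Horner steps 4 → 5 → 12, so m(6) = 12.
Codeword c = [5, 9, 8, 6, 12] ∈ F_13^5.


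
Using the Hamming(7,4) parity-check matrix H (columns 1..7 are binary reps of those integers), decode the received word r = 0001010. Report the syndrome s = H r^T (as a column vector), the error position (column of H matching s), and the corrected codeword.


s = (0, 1, 0)^T, error position = 2, corrected codeword c = 0101010

Compute s = H r^T mod 2 one row at a time:
  s_1 = 1 + 0 + 1 + 0 = 2 ≡ 0 (mod 2).
  s_2 = 0 + 0 + 1 + 0 = 1 ≡ 1 (mod 2).
  s_3 = 0 + 0 + 0 + 0 = 0 ≡ 0 (mod 2).
s = (0, 1, 0)^T — this equals column 2 of H (binary 010), so error is at position 2.
Correct: flip bit 2 of r = 0001010 to get c = 0101010.


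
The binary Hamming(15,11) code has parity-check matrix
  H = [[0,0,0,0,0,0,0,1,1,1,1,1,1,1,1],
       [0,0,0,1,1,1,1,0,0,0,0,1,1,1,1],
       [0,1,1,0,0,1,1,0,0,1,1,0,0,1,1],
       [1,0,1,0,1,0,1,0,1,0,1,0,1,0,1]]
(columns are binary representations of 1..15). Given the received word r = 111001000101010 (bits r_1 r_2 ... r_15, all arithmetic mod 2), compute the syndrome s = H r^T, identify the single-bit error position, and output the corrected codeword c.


s = (1, 1, 1, 0)^T, error position = 14, corrected codeword c = 111001000101000

Compute s = H r^T mod 2 one row at a time:
  s_1 = 0 + 0 + 1 + 0 + 1 + 0 + 1 + 0 = 3 ≡ 1 (mod 2).
  s_2 = 0 + 0 + 1 + 0 + 1 + 0 + 1 + 0 = 3 ≡ 1 (mod 2).
  s_3 = 1 + 1 + 1 + 0 + 1 + 0 + 1 + 0 = 5 ≡ 1 (mod 2).
  s_4 = 1 + 1 + 0 + 0 + 0 + 0 + 0 + 0 = 2 ≡ 0 (mod 2).
s = (1, 1, 1, 0)^T — this equals column 14 of H (binary 1110), so error is at position 14.
Correct: flip bit 14 of r = 111001000101010 to get c = 111001000101000.


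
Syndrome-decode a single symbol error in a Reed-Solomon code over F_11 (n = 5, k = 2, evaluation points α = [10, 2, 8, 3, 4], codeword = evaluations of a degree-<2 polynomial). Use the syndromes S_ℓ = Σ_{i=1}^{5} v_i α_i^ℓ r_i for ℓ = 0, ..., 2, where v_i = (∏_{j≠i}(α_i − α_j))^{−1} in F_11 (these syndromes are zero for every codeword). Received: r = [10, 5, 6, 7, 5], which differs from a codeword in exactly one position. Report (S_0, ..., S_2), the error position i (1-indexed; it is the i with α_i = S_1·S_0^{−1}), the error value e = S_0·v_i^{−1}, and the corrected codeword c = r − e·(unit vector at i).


S = (10, 7, 6), error at position 5, error magnitude e = 7, c = [10, 5, 6, 7, 9].

Step 1: column multipliers v_i = (∏_{j≠i}(α_i − α_j))^{−1} mod 11.
  i = 1 (α = 10): (10−2)(10−8)(10−3)(10−4) = 8·2·7·6 = 672 ≡ 1, so v_1 = 1^{−1} = 1 (mod 11).
  i = 2 (α = 2): (2−10)(2−8)(2−3)(2−4) = (−8)·(−6)·(−1)·(−2) = 96 ≡ 8, so v_2 = 8^{−1} = 7 (mod 11).
  i = 3 (α = 8): (8−10)(8−2)(8−3)(8−4) = (−2)·6·5·4 = −240 ≡ 2, so v_3 = 2^{−1} = 6 (mod 11).
  i = 4 (α = 3): (3−10)(3−2)(3−8)(3−4) = (−7)·1·(−5)·(−1) = −35 ≡ 9, so v_4 = 9^{−1} = 5 (mod 11).
  i = 5 (α = 4): (4−10)(4−2)(4−8)(4−3) = (−6)·2·(−4)·1 = 48 ≡ 4, so v_5 = 4^{−1} = 3 (mod 11).
  v = [1, 7, 6, 5, 3].
Step 2: syndromes of r = [10, 5, 6, 7, 5] (all sums mod 11).
  S_0 = Σ v_i r_i = 1·10 + 7·5 + 6·6 + 5·7 + 3·5 = 131 ≡ 10.
  S_1 = Σ v_i α_i r_i = 1·10·10 + 7·2·5 + 6·8·6 + 5·3·7 + 3·4·5 = 623 ≡ 7.
  α_i^2 mod 11 = [1, 4, 9, 9, 5].
  S_2 = Σ v_i α_i^2 r_i = 1·1·10 + 7·4·5 + 6·9·6 + 5·9·7 + 3·5·5 = 864 ≡ 6.
  S = (10, 7, 6) ≠ 0, so r is not a codeword (an error is present).
Step 3: locate the error. For a single error e at position i, S_ℓ = v_i·e·α_i^ℓ, so α_err = S_1/S_0.
  S_0^{−1} = 10^{−1} = 10 (mod 11), so α_err = 7·10 = 70 ≡ 4 = α_5. Error position i = 5.
  Consistency check: S_2/S_1 = 6·8 = 48 ≡ 4 = α_err ✓ (single-error assumption holds).
Step 4: error magnitude e = S_0/v_5 = S_0·∏_{j≠5}(α_5 − α_j) = 10·4 = 40 ≡ 7 (mod 11).
Step 5: correct position 5: c_5 = r_5 − e = 5 − 7 ≡ 9 (mod 11). Hence c = [10, 5, 6, 7, 9].
  Check: interpolating c through the α_i gives m(x) = 1 + 2·x (degree < 2) with m(α_i) = c_i for every i, so c is indeed a codeword.
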